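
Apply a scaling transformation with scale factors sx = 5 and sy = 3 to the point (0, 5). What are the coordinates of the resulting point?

Scaling matrix:
[[5, 0], [0, 3]]
Result: (0 × 5, 5 × 3) = (0, 15)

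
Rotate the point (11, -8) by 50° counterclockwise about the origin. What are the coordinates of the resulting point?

Rotation matrix for 50°: [[cos 50°, -sin 50°], [sin 50°, cos 50°]] ≈ [[0.642788, -0.766044], [0.766044, 0.642788]]
[[0.642788, -0.766044], [0.766044, 0.642788]] × [11, -8]ᵀ ≈ [13.1990, 3.2842]ᵀ
Result: (13.1990, 3.2842)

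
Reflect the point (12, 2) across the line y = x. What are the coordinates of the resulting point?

Reflection across line y = x: (12, 2) → (2, 12)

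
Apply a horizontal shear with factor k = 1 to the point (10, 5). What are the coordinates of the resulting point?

Shear matrix for horizontal shear with factor k = 1:
[[1, 1], [0, 1]]
Result: (10, 5) → (15, 5)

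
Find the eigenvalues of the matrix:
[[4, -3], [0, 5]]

Characteristic equation: det(A - λI) = 0
λ² - (trace)λ + (det) = 0
trace = 4 + 5 = 9, det = (4)(5) - (-3)(0) = 20
λ² - (9)λ + (20) = 0
λ = (9 ± √((9)² - 4·(20))) / 2 = (9 ± √1) / 2
Solving: λ = 4, 5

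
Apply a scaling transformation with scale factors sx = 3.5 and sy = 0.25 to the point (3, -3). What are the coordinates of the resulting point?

Scaling matrix:
[[3.50, 0], [0, 0.25]]
Result: (3 × 3.5, -3 × 0.25) = (10.5, -0.75)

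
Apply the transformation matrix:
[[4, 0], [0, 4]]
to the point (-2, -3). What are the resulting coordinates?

Matrix multiplication:
[[4, 0], [0, 4]] × [-2, -3]ᵀ
= [(4)(-2) + (0)(-3), (0)(-2) + (4)(-3)]ᵀ
= [-8, -12]ᵀ
Result: (-8, -12)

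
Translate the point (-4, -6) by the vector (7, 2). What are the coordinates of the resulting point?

Translation by (7, 2) (homogeneous matrix [[1, 0, 7], [0, 1, 2], [0, 0, 1]]):
x' = -4 + 7 = 3
y' = -6 + 2 = -4
Result: (3, -4)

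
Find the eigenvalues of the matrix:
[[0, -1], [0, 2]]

Characteristic equation: det(A - λI) = 0
λ² - (trace)λ + (det) = 0
trace = 0 + 2 = 2, det = (0)(2) - (-1)(0) = 0
λ² - (2)λ + (0) = 0
λ = (2 ± √((2)² - 4·(0))) / 2 = (2 ± √4) / 2
Solving: λ = 0, 2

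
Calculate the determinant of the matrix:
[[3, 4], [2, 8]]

For a 2×2 matrix [[a, b], [c, d]], det = ad - bc
det = (3)(8) - (4)(2) = 24 - 8 = 16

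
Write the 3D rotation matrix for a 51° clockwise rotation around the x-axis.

Rotation matrix for clockwise 51° around x-axis:
A clockwise rotation by 51° is a counterclockwise rotation by -51°.
cos(-51°) = 0.6293, sin(-51°) = -0.7771
Result: [[1, 0, 0], [0, 0.6293, 0.7771], [0, -0.7771, 0.6293]]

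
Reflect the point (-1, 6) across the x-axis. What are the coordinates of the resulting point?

Reflection across x-axis: (-1, 6) → (-1, -6)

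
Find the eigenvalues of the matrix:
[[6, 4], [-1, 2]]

Characteristic equation: det(A - λI) = 0
λ² - (trace)λ + (det) = 0
trace = 6 + 2 = 8, det = (6)(2) - (4)(-1) = 16
λ² - (8)λ + (16) = 0
λ = (8 ± √((8)² - 4·(16))) / 2 = (8 ± √0) / 2
Solving: λ = 4, 4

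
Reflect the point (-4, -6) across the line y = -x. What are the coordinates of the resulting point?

Reflection across line y = -x: (-4, -6) → (6, 4)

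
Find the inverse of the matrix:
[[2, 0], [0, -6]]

For [[a,b],[c,d]], inverse = (1/det)·[[d,-b],[-c,a]]
det = (2)(-6) - (0)(0) = -12 - 0 = -12
Inverse = (1/-12)·[[-6, 0], [0, 2]]
= [[1/2, 0], [0, -1/6]]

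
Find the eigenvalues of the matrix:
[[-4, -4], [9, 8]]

Characteristic equation: det(A - λI) = 0
λ² - (trace)λ + (det) = 0
trace = -4 + 8 = 4, det = (-4)(8) - (-4)(9) = 4
λ² - (4)λ + (4) = 0
λ = (4 ± √((4)² - 4·(4))) / 2 = (4 ± √0) / 2
Solving: λ = 2, 2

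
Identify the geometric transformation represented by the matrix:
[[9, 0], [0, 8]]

This matrix represents: non-uniform scaling by sx = 9, sy = 8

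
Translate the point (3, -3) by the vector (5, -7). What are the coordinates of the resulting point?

Translation by (5, -7) (homogeneous matrix [[1, 0, 5], [0, 1, -7], [0, 0, 1]]):
x' = 3 + 5 = 8
y' = -3 + -7 = -10
Result: (8, -10)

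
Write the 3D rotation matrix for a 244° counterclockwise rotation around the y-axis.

Rotation matrix for counterclockwise 244° around y-axis:
cos(244°) = -0.4384, sin(244°) = -0.8988
Result: [[-0.4384, 0, -0.8988], [0, 1, 0], [0.8988, 0, -0.4384]]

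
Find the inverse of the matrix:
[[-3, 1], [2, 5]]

For [[a,b],[c,d]], inverse = (1/det)·[[d,-b],[-c,a]]
det = (-3)(5) - (1)(2) = -15 - 2 = -17
Inverse = (1/-17)·[[5, -1], [-2, -3]]
= [[-5/17, 1/17], [2/17, 3/17]]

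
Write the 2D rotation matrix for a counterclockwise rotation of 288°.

Rotation matrix formula: [[cos θ, -sin θ], [sin θ, cos θ]]
For θ = 288°:
cos(288°) = 0.3090
sin(288°) = -0.9511
Result: [[0.3090, 0.9511], [-0.9511, 0.3090]]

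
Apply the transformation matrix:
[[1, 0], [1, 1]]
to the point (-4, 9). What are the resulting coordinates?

Matrix multiplication:
[[1, 0], [1, 1]] × [-4, 9]ᵀ
= [(1)(-4) + (0)(9), (1)(-4) + (1)(9)]ᵀ
= [-4, 5]ᵀ
Result: (-4, 5)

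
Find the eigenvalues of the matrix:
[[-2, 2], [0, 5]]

Characteristic equation: det(A - λI) = 0
λ² - (trace)λ + (det) = 0
trace = -2 + 5 = 3, det = (-2)(5) - (2)(0) = -10
λ² - (3)λ + (-10) = 0
λ = (3 ± √((3)² - 4·(-10))) / 2 = (3 ± √49) / 2
Solving: λ = -2, 5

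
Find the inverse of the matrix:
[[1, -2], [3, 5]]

For [[a,b],[c,d]], inverse = (1/det)·[[d,-b],[-c,a]]
det = (1)(5) - (-2)(3) = 5 - -6 = 11
Inverse = (1/11)·[[5, 2], [-3, 1]]
= [[5/11, 2/11], [-3/11, 1/11]]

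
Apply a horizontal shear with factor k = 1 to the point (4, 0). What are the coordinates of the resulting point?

Shear matrix for horizontal shear with factor k = 1:
[[1, 1], [0, 1]]
Result: (4, 0) → (4, 0)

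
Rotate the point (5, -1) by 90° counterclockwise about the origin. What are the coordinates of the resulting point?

Rotation matrix for 90°: [[cos 90°, -sin 90°], [sin 90°, cos 90°]] = [[0, -1], [1, 0]]
[[0, -1], [1, 0]] × [5, -1]ᵀ = [1, 5]ᵀ
Result: (1, 5)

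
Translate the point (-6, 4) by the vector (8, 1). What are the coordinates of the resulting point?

Translation by (8, 1) (homogeneous matrix [[1, 0, 8], [0, 1, 1], [0, 0, 1]]):
x' = -6 + 8 = 2
y' = 4 + 1 = 5
Result: (2, 5)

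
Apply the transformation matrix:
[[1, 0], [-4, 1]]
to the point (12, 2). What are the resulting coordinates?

Matrix multiplication:
[[1, 0], [-4, 1]] × [12, 2]ᵀ
= [(1)(12) + (0)(2), (-4)(12) + (1)(2)]ᵀ
= [12, -46]ᵀ
Result: (12, -46)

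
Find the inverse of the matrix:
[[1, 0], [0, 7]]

For [[a,b],[c,d]], inverse = (1/det)·[[d,-b],[-c,a]]
det = (1)(7) - (0)(0) = 7 - 0 = 7
Inverse = (1/7)·[[7, 0], [0, 1]]
= [[1, 0], [0, 1/7]]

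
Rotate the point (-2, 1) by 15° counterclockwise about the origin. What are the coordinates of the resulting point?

Rotation matrix for 15°: [[cos 15°, -sin 15°], [sin 15°, cos 15°]] ≈ [[0.965926, -0.258819], [0.258819, 0.965926]]
[[0.965926, -0.258819], [0.258819, 0.965926]] × [-2, 1]ᵀ ≈ [-2.1907, 0.4483]ᵀ
Result: (-2.1907, 0.4483)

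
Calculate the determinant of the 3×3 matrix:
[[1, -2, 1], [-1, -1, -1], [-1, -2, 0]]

Expansion along first row:
det = 1·det([[-1,-1],[-2,0]]) - -2·det([[-1,-1],[-1,0]]) + 1·det([[-1,-1],[-1,-2]])
    = 1·(-1·0 - -1·-2) - -2·(-1·0 - -1·-1) + 1·(-1·-2 - -1·-1)
    = 1·-2 - -2·-1 + 1·1
    = -2 + -2 + 1 = -3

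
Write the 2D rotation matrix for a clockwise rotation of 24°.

Rotation matrix formula: [[cos θ, -sin θ], [sin θ, cos θ]]
A clockwise rotation by 24° is equivalent to a counterclockwise rotation by -24°.
For θ = -24°:
cos(-24°) = 0.9135
sin(-24°) = -0.4067
Result: [[0.9135, 0.4067], [-0.4067, 0.9135]]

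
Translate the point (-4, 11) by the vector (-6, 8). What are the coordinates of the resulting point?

Translation by (-6, 8) (homogeneous matrix [[1, 0, -6], [0, 1, 8], [0, 0, 1]]):
x' = -4 + -6 = -10
y' = 11 + 8 = 19
Result: (-10, 19)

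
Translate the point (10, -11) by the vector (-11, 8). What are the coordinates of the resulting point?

Translation by (-11, 8) (homogeneous matrix [[1, 0, -11], [0, 1, 8], [0, 0, 1]]):
x' = 10 + -11 = -1
y' = -11 + 8 = -3
Result: (-1, -3)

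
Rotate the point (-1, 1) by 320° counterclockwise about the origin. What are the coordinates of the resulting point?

Rotation matrix for 320°: [[cos 320°, -sin 320°], [sin 320°, cos 320°]] ≈ [[0.766044, 0.642788], [-0.642788, 0.766044]]
[[0.766044, 0.642788], [-0.642788, 0.766044]] × [-1, 1]ᵀ ≈ [-0.1233, 1.4088]ᵀ
Result: (-0.1233, 1.4088)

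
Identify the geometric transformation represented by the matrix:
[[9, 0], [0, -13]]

This matrix represents: non-uniform scaling by sx = 9, sy = -13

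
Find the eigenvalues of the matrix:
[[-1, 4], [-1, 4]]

Characteristic equation: det(A - λI) = 0
λ² - (trace)λ + (det) = 0
trace = -1 + 4 = 3, det = (-1)(4) - (4)(-1) = 0
λ² - (3)λ + (0) = 0
λ = (3 ± √((3)² - 4·(0))) / 2 = (3 ± √9) / 2
Solving: λ = 0, 3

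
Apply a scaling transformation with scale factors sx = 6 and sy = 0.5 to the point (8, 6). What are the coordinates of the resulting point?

Scaling matrix:
[[6, 0], [0, 0.50]]
Result: (8 × 6, 6 × 0.5) = (48, 3)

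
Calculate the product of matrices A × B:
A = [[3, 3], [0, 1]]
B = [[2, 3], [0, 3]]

Matrix multiplication:
C[0][0] = 3×2 + 3×0 = 6
C[0][1] = 3×3 + 3×3 = 18
C[1][0] = 0×2 + 1×0 = 0
C[1][1] = 0×3 + 1×3 = 3
Result: [[6, 18], [0, 3]]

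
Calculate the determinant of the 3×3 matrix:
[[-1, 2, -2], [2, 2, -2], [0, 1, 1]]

Expansion along first row:
det = -1·det([[2,-2],[1,1]]) - 2·det([[2,-2],[0,1]]) + -2·det([[2,2],[0,1]])
    = -1·(2·1 - -2·1) - 2·(2·1 - -2·0) + -2·(2·1 - 2·0)
    = -1·4 - 2·2 + -2·2
    = -4 + -4 + -4 = -12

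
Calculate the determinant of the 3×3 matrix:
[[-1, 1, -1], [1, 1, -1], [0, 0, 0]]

Expansion along first row:
det = -1·det([[1,-1],[0,0]]) - 1·det([[1,-1],[0,0]]) + -1·det([[1,1],[0,0]])
    = -1·(1·0 - -1·0) - 1·(1·0 - -1·0) + -1·(1·0 - 1·0)
    = -1·0 - 1·0 + -1·0
    = 0 + 0 + 0 = 0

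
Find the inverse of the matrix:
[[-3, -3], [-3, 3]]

For [[a,b],[c,d]], inverse = (1/det)·[[d,-b],[-c,a]]
det = (-3)(3) - (-3)(-3) = -9 - 9 = -18
Inverse = (1/-18)·[[3, 3], [3, -3]]
= [[-1/6, -1/6], [-1/6, 1/6]]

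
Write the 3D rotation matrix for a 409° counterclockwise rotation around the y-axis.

Rotation matrix for counterclockwise 409° around y-axis:
cos(409°) = 0.6561, sin(409°) = 0.7547
Result: [[0.6561, 0, 0.7547], [0, 1, 0], [-0.7547, 0, 0.6561]]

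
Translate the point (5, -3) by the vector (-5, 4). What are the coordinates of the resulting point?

Translation by (-5, 4) (homogeneous matrix [[1, 0, -5], [0, 1, 4], [0, 0, 1]]):
x' = 5 + -5 = 0
y' = -3 + 4 = 1
Result: (0, 1)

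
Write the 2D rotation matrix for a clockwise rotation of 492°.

Rotation matrix formula: [[cos θ, -sin θ], [sin θ, cos θ]]
A clockwise rotation by 492° is equivalent to a counterclockwise rotation by -492°.
For θ = -492°:
cos(-492°) = -0.6691
sin(-492°) = -0.7431
Result: [[-0.6691, 0.7431], [-0.7431, -0.6691]]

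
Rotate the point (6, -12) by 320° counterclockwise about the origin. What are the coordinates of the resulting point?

Rotation matrix for 320°: [[cos 320°, -sin 320°], [sin 320°, cos 320°]] ≈ [[0.766044, 0.642788], [-0.642788, 0.766044]]
[[0.766044, 0.642788], [-0.642788, 0.766044]] × [6, -12]ᵀ ≈ [-3.1172, -13.0493]ᵀ
Result: (-3.1172, -13.0493)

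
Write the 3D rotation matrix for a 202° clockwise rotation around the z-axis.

Rotation matrix for clockwise 202° around z-axis:
A clockwise rotation by 202° is a counterclockwise rotation by -202°.
cos(-202°) = -0.9272, sin(-202°) = 0.3746
Result: [[-0.9272, -0.3746, 0], [0.3746, -0.9272, 0], [0, 0, 1]]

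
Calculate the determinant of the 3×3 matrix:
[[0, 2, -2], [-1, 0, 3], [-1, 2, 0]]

Expansion along first row:
det = 0·det([[0,3],[2,0]]) - 2·det([[-1,3],[-1,0]]) + -2·det([[-1,0],[-1,2]])
    = 0·(0·0 - 3·2) - 2·(-1·0 - 3·-1) + -2·(-1·2 - 0·-1)
    = 0·-6 - 2·3 + -2·-2
    = 0 + -6 + 4 = -2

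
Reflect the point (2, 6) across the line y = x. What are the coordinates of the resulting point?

Reflection across line y = x: (2, 6) → (6, 2)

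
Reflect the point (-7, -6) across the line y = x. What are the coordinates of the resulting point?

Reflection across line y = x: (-7, -6) → (-6, -7)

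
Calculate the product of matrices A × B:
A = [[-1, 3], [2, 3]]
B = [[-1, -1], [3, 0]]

Matrix multiplication:
C[0][0] = -1×-1 + 3×3 = 10
C[0][1] = -1×-1 + 3×0 = 1
C[1][0] = 2×-1 + 3×3 = 7
C[1][1] = 2×-1 + 3×0 = -2
Result: [[10, 1], [7, -2]]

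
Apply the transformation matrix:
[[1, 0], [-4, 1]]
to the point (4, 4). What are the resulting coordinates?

Matrix multiplication:
[[1, 0], [-4, 1]] × [4, 4]ᵀ
= [(1)(4) + (0)(4), (-4)(4) + (1)(4)]ᵀ
= [4, -12]ᵀ
Result: (4, -12)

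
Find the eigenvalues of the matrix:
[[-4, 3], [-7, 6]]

Characteristic equation: det(A - λI) = 0
λ² - (trace)λ + (det) = 0
trace = -4 + 6 = 2, det = (-4)(6) - (3)(-7) = -3
λ² - (2)λ + (-3) = 0
λ = (2 ± √((2)² - 4·(-3))) / 2 = (2 ± √16) / 2
Solving: λ = -1, 3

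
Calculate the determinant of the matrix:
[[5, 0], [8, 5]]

For a 2×2 matrix [[a, b], [c, d]], det = ad - bc
det = (5)(5) - (0)(8) = 25 - 0 = 25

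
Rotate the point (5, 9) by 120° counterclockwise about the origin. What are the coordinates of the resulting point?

Rotation matrix for 120°: [[cos 120°, -sin 120°], [sin 120°, cos 120°]] ≈ [[-0.500000, -0.866025], [0.866025, -0.500000]]
[[-0.500000, -0.866025], [0.866025, -0.500000]] × [5, 9]ᵀ ≈ [-10.2942, -0.1699]ᵀ
Result: (-10.2942, -0.1699)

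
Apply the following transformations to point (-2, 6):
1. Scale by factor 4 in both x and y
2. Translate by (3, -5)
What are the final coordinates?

Step 1: Scale (-2, 6) by 4 → (-8, 24)
Step 2: Translate by (3, -5) → (-5, 19)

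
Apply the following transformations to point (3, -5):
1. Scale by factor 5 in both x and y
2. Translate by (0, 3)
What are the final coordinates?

Step 1: Scale (3, -5) by 5 → (15, -25)
Step 2: Translate by (0, 3) → (15, -22)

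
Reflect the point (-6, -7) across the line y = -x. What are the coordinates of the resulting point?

Reflection across line y = -x: (-6, -7) → (7, 6)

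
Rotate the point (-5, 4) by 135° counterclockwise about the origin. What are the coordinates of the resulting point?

Rotation matrix for 135°: [[cos 135°, -sin 135°], [sin 135°, cos 135°]] ≈ [[-0.707107, -0.707107], [0.707107, -0.707107]]
[[-0.707107, -0.707107], [0.707107, -0.707107]] × [-5, 4]ᵀ ≈ [0.7071, -6.3640]ᵀ
Result: (0.7071, -6.3640)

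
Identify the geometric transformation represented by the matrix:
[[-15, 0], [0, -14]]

This matrix represents: non-uniform scaling by sx = -15, sy = -14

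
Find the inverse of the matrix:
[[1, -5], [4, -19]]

For [[a,b],[c,d]], inverse = (1/det)·[[d,-b],[-c,a]]
det = (1)(-19) - (-5)(4) = -19 - -20 = 1
Inverse = [[-19, 5], [-4, 1]]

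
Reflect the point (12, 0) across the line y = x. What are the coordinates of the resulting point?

Reflection across line y = x: (12, 0) → (0, 12)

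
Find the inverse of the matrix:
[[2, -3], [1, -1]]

For [[a,b],[c,d]], inverse = (1/det)·[[d,-b],[-c,a]]
det = (2)(-1) - (-3)(1) = -2 - -3 = 1
Inverse = [[-1, 3], [-1, 2]]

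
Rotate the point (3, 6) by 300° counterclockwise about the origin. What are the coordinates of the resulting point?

Rotation matrix for 300°: [[cos 300°, -sin 300°], [sin 300°, cos 300°]] ≈ [[0.500000, 0.866025], [-0.866025, 0.500000]]
[[0.500000, 0.866025], [-0.866025, 0.500000]] × [3, 6]ᵀ ≈ [6.6962, 0.4019]ᵀ
Result: (6.6962, 0.4019)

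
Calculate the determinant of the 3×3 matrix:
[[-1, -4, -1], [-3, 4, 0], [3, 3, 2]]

Expansion along first row:
det = -1·det([[4,0],[3,2]]) - -4·det([[-3,0],[3,2]]) + -1·det([[-3,4],[3,3]])
    = -1·(4·2 - 0·3) - -4·(-3·2 - 0·3) + -1·(-3·3 - 4·3)
    = -1·8 - -4·-6 + -1·-21
    = -8 + -24 + 21 = -11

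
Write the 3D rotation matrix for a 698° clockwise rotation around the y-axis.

Rotation matrix for clockwise 698° around y-axis:
A clockwise rotation by 698° is a counterclockwise rotation by -698°.
cos(-698°) = 0.9272, sin(-698°) = 0.3746
Result: [[0.9272, 0, 0.3746], [0, 1, 0], [-0.3746, 0, 0.9272]]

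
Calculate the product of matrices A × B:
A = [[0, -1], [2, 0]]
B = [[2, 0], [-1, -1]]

Matrix multiplication:
C[0][0] = 0×2 + -1×-1 = 1
C[0][1] = 0×0 + -1×-1 = 1
C[1][0] = 2×2 + 0×-1 = 4
C[1][1] = 2×0 + 0×-1 = 0
Result: [[1, 1], [4, 0]]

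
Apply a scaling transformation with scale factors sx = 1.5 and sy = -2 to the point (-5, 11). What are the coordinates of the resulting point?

Scaling matrix:
[[1.50, 0], [0, -2]]
Result: (-5 × 1.5, 11 × -2) = (-7.5, -22)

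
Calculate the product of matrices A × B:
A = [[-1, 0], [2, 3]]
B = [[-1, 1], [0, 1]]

Matrix multiplication:
C[0][0] = -1×-1 + 0×0 = 1
C[0][1] = -1×1 + 0×1 = -1
C[1][0] = 2×-1 + 3×0 = -2
C[1][1] = 2×1 + 3×1 = 5
Result: [[1, -1], [-2, 5]]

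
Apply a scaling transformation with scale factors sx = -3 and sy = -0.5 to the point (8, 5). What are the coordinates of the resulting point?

Scaling matrix:
[[-3, 0], [0, -0.50]]
Result: (8 × -3, 5 × -0.5) = (-24, -2.5)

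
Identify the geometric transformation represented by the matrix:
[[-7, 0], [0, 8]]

This matrix represents: non-uniform scaling by sx = -7, sy = 8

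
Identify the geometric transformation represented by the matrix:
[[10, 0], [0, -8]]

This matrix represents: non-uniform scaling by sx = 10, sy = -8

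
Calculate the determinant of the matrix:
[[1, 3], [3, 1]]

For a 2×2 matrix [[a, b], [c, d]], det = ad - bc
det = (1)(1) - (3)(3) = 1 - 9 = -8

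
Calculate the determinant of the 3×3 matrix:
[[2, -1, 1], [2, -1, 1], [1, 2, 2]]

Expansion along first row:
det = 2·det([[-1,1],[2,2]]) - -1·det([[2,1],[1,2]]) + 1·det([[2,-1],[1,2]])
    = 2·(-1·2 - 1·2) - -1·(2·2 - 1·1) + 1·(2·2 - -1·1)
    = 2·-4 - -1·3 + 1·5
    = -8 + 3 + 5 = 0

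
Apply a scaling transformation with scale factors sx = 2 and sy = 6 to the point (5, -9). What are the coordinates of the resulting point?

Scaling matrix:
[[2, 0], [0, 6]]
Result: (5 × 2, -9 × 6) = (10, -54)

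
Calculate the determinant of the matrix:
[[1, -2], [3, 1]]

For a 2×2 matrix [[a, b], [c, d]], det = ad - bc
det = (1)(1) - (-2)(3) = 1 - -6 = 7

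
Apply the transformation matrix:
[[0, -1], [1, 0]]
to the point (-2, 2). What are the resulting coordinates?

Matrix multiplication:
[[0, -1], [1, 0]] × [-2, 2]ᵀ
= [(0)(-2) + (-1)(2), (1)(-2) + (0)(2)]ᵀ
= [-2, -2]ᵀ
Result: (-2, -2)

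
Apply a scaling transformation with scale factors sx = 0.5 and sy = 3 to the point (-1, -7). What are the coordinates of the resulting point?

Scaling matrix:
[[0.50, 0], [0, 3]]
Result: (-1 × 0.5, -7 × 3) = (-0.5, -21)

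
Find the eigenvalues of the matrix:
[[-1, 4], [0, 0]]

Characteristic equation: det(A - λI) = 0
λ² - (trace)λ + (det) = 0
trace = -1 + 0 = -1, det = (-1)(0) - (4)(0) = 0
λ² - (-1)λ + (0) = 0
λ = (-1 ± √((-1)² - 4·(0))) / 2 = (-1 ± √1) / 2
Solving: λ = -1, 0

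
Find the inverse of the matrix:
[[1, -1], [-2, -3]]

For [[a,b],[c,d]], inverse = (1/det)·[[d,-b],[-c,a]]
det = (1)(-3) - (-1)(-2) = -3 - 2 = -5
Inverse = (1/-5)·[[-3, 1], [2, 1]]
= [[3/5, -1/5], [-2/5, -1/5]]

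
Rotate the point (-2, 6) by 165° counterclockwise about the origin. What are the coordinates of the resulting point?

Rotation matrix for 165°: [[cos 165°, -sin 165°], [sin 165°, cos 165°]] ≈ [[-0.965926, -0.258819], [0.258819, -0.965926]]
[[-0.965926, -0.258819], [0.258819, -0.965926]] × [-2, 6]ᵀ ≈ [0.3789, -6.3132]ᵀ
Result: (0.3789, -6.3132)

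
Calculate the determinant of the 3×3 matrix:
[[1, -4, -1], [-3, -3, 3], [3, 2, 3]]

Expansion along first row:
det = 1·det([[-3,3],[2,3]]) - -4·det([[-3,3],[3,3]]) + -1·det([[-3,-3],[3,2]])
    = 1·(-3·3 - 3·2) - -4·(-3·3 - 3·3) + -1·(-3·2 - -3·3)
    = 1·-15 - -4·-18 + -1·3
    = -15 + -72 + -3 = -90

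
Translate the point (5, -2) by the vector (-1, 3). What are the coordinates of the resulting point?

Translation by (-1, 3) (homogeneous matrix [[1, 0, -1], [0, 1, 3], [0, 0, 1]]):
x' = 5 + -1 = 4
y' = -2 + 3 = 1
Result: (4, 1)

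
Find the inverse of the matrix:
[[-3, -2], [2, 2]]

For [[a,b],[c,d]], inverse = (1/det)·[[d,-b],[-c,a]]
det = (-3)(2) - (-2)(2) = -6 - -4 = -2
Inverse = (1/-2)·[[2, 2], [-2, -3]]
= [[-1, -1], [1, 3/2]]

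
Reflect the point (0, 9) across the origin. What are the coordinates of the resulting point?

Reflection across origin: (0, 9) → (0, -9)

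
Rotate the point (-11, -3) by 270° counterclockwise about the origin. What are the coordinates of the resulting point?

Rotation matrix for 270°: [[cos 270°, -sin 270°], [sin 270°, cos 270°]] = [[0, 1], [-1, 0]]
[[0, 1], [-1, 0]] × [-11, -3]ᵀ = [-3, 11]ᵀ
Result: (-3, 11)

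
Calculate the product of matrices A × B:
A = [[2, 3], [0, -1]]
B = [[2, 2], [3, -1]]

Matrix multiplication:
C[0][0] = 2×2 + 3×3 = 13
C[0][1] = 2×2 + 3×-1 = 1
C[1][0] = 0×2 + -1×3 = -3
C[1][1] = 0×2 + -1×-1 = 1
Result: [[13, 1], [-3, 1]]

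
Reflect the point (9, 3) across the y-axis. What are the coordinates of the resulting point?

Reflection across y-axis: (9, 3) → (-9, 3)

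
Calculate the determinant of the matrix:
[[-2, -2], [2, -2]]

For a 2×2 matrix [[a, b], [c, d]], det = ad - bc
det = (-2)(-2) - (-2)(2) = 4 - -4 = 8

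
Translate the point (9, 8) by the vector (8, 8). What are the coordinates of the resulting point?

Translation by (8, 8) (homogeneous matrix [[1, 0, 8], [0, 1, 8], [0, 0, 1]]):
x' = 9 + 8 = 17
y' = 8 + 8 = 16
Result: (17, 16)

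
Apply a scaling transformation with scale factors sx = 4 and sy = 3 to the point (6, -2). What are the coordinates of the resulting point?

Scaling matrix:
[[4, 0], [0, 3]]
Result: (6 × 4, -2 × 3) = (24, -6)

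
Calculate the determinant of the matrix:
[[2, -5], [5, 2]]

For a 2×2 matrix [[a, b], [c, d]], det = ad - bc
det = (2)(2) - (-5)(5) = 4 - -25 = 29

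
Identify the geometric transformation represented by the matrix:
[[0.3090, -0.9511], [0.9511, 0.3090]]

This matrix represents: rotation by 72° counterclockwise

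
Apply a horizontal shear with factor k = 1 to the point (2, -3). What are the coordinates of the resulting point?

Shear matrix for horizontal shear with factor k = 1:
[[1, 1], [0, 1]]
Result: (2, -3) → (-1, -3)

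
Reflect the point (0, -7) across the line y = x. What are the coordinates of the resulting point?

Reflection across line y = x: (0, -7) → (-7, 0)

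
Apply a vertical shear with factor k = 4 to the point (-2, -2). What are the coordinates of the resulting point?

Shear matrix for vertical shear with factor k = 4:
[[1, 0], [4, 1]]
Result: (-2, -2) → (-2, -10)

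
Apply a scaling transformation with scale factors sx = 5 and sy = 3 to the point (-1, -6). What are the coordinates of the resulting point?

Scaling matrix:
[[5, 0], [0, 3]]
Result: (-1 × 5, -6 × 3) = (-5, -18)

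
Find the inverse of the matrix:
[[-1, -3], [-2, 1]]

For [[a,b],[c,d]], inverse = (1/det)·[[d,-b],[-c,a]]
det = (-1)(1) - (-3)(-2) = -1 - 6 = -7
Inverse = (1/-7)·[[1, 3], [2, -1]]
= [[-1/7, -3/7], [-2/7, 1/7]]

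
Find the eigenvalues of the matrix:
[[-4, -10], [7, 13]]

Characteristic equation: det(A - λI) = 0
λ² - (trace)λ + (det) = 0
trace = -4 + 13 = 9, det = (-4)(13) - (-10)(7) = 18
λ² - (9)λ + (18) = 0
λ = (9 ± √((9)² - 4·(18))) / 2 = (9 ± √9) / 2
Solving: λ = 3, 6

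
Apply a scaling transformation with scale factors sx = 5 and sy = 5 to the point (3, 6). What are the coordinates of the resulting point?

Scaling matrix:
[[5, 0], [0, 5]]
Result: (3 × 5, 6 × 5) = (15, 30)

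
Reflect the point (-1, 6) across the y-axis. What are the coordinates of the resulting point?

Reflection across y-axis: (-1, 6) → (1, 6)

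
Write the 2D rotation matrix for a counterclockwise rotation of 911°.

Rotation matrix formula: [[cos θ, -sin θ], [sin θ, cos θ]]
For θ = 911°:
cos(911°) = -0.9816
sin(911°) = -0.1908
Result: [[-0.9816, 0.1908], [-0.1908, -0.9816]]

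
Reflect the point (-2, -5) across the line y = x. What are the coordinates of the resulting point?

Reflection across line y = x: (-2, -5) → (-5, -2)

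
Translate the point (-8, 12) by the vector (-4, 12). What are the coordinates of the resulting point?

Translation by (-4, 12) (homogeneous matrix [[1, 0, -4], [0, 1, 12], [0, 0, 1]]):
x' = -8 + -4 = -12
y' = 12 + 12 = 24
Result: (-12, 24)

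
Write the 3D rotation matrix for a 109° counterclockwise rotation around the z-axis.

Rotation matrix for counterclockwise 109° around z-axis:
cos(109°) = -0.3256, sin(109°) = 0.9455
Result: [[-0.3256, -0.9455, 0], [0.9455, -0.3256, 0], [0, 0, 1]]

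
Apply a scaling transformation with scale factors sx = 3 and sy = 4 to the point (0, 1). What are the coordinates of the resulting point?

Scaling matrix:
[[3, 0], [0, 4]]
Result: (0 × 3, 1 × 4) = (0, 4)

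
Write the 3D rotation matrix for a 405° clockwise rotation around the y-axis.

Rotation matrix for clockwise 405° around y-axis:
A clockwise rotation by 405° is a counterclockwise rotation by -405°.
cos(-405°) = √2/2, sin(-405°) = -√2/2
Result: [[√2/2, 0, -√2/2], [0, 1, 0], [√2/2, 0, √2/2]]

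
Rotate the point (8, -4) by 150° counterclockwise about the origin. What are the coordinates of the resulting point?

Rotation matrix for 150°: [[cos 150°, -sin 150°], [sin 150°, cos 150°]] ≈ [[-0.866025, -0.500000], [0.500000, -0.866025]]
[[-0.866025, -0.500000], [0.500000, -0.866025]] × [8, -4]ᵀ ≈ [-4.9282, 7.4641]ᵀ
Result: (-4.9282, 7.4641)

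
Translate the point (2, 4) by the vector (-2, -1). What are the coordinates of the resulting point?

Translation by (-2, -1) (homogeneous matrix [[1, 0, -2], [0, 1, -1], [0, 0, 1]]):
x' = 2 + -2 = 0
y' = 4 + -1 = 3
Result: (0, 3)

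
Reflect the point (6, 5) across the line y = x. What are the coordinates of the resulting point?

Reflection across line y = x: (6, 5) → (5, 6)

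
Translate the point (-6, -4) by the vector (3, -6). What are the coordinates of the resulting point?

Translation by (3, -6) (homogeneous matrix [[1, 0, 3], [0, 1, -6], [0, 0, 1]]):
x' = -6 + 3 = -3
y' = -4 + -6 = -10
Result: (-3, -10)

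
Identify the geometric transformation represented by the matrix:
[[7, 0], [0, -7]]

This matrix represents: non-uniform scaling by sx = 7, sy = -7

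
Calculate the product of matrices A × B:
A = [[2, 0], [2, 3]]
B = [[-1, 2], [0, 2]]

Matrix multiplication:
C[0][0] = 2×-1 + 0×0 = -2
C[0][1] = 2×2 + 0×2 = 4
C[1][0] = 2×-1 + 3×0 = -2
C[1][1] = 2×2 + 3×2 = 10
Result: [[-2, 4], [-2, 10]]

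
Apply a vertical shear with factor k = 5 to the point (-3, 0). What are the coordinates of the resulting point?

Shear matrix for vertical shear with factor k = 5:
[[1, 0], [5, 1]]
Result: (-3, 0) → (-3, -15)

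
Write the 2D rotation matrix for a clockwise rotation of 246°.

Rotation matrix formula: [[cos θ, -sin θ], [sin θ, cos θ]]
A clockwise rotation by 246° is equivalent to a counterclockwise rotation by -246°.
For θ = -246°:
cos(-246°) = -0.4067
sin(-246°) = 0.9135
Result: [[-0.4067, -0.9135], [0.9135, -0.4067]]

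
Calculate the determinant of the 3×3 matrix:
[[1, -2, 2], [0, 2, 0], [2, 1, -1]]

Expansion along first row:
det = 1·det([[2,0],[1,-1]]) - -2·det([[0,0],[2,-1]]) + 2·det([[0,2],[2,1]])
    = 1·(2·-1 - 0·1) - -2·(0·-1 - 0·2) + 2·(0·1 - 2·2)
    = 1·-2 - -2·0 + 2·-4
    = -2 + 0 + -8 = -10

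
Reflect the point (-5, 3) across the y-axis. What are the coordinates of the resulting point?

Reflection across y-axis: (-5, 3) → (5, 3)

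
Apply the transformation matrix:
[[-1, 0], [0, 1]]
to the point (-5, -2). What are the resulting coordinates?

Matrix multiplication:
[[-1, 0], [0, 1]] × [-5, -2]ᵀ
= [(-1)(-5) + (0)(-2), (0)(-5) + (1)(-2)]ᵀ
= [5, -2]ᵀ
Result: (5, -2)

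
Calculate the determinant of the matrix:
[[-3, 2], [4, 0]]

For a 2×2 matrix [[a, b], [c, d]], det = ad - bc
det = (-3)(0) - (2)(4) = 0 - 8 = -8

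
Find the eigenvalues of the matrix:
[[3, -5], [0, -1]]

Characteristic equation: det(A - λI) = 0
λ² - (trace)λ + (det) = 0
trace = 3 + -1 = 2, det = (3)(-1) - (-5)(0) = -3
λ² - (2)λ + (-3) = 0
λ = (2 ± √((2)² - 4·(-3))) / 2 = (2 ± √16) / 2
Solving: λ = -1, 3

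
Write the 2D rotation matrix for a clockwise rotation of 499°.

Rotation matrix formula: [[cos θ, -sin θ], [sin θ, cos θ]]
A clockwise rotation by 499° is equivalent to a counterclockwise rotation by -499°.
For θ = -499°:
cos(-499°) = -0.7547
sin(-499°) = -0.6561
Result: [[-0.7547, 0.6561], [-0.6561, -0.7547]]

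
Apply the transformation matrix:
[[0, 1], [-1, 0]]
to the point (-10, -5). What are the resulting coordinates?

Matrix multiplication:
[[0, 1], [-1, 0]] × [-10, -5]ᵀ
= [(0)(-10) + (1)(-5), (-1)(-10) + (0)(-5)]ᵀ
= [-5, 10]ᵀ
Result: (-5, 10)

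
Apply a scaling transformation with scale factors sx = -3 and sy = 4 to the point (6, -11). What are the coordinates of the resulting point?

Scaling matrix:
[[-3, 0], [0, 4]]
Result: (6 × -3, -11 × 4) = (-18, -44)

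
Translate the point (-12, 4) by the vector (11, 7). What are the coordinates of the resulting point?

Translation by (11, 7) (homogeneous matrix [[1, 0, 11], [0, 1, 7], [0, 0, 1]]):
x' = -12 + 11 = -1
y' = 4 + 7 = 11
Result: (-1, 11)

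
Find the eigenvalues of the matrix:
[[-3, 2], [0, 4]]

Characteristic equation: det(A - λI) = 0
λ² - (trace)λ + (det) = 0
trace = -3 + 4 = 1, det = (-3)(4) - (2)(0) = -12
λ² - (1)λ + (-12) = 0
λ = (1 ± √((1)² - 4·(-12))) / 2 = (1 ± √49) / 2
Solving: λ = -3, 4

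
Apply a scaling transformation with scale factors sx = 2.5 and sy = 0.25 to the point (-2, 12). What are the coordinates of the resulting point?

Scaling matrix:
[[2.50, 0], [0, 0.25]]
Result: (-2 × 2.5, 12 × 0.25) = (-5, 3)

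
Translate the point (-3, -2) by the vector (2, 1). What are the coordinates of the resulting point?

Translation by (2, 1) (homogeneous matrix [[1, 0, 2], [0, 1, 1], [0, 0, 1]]):
x' = -3 + 2 = -1
y' = -2 + 1 = -1
Result: (-1, -1)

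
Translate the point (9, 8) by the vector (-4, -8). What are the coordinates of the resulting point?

Translation by (-4, -8) (homogeneous matrix [[1, 0, -4], [0, 1, -8], [0, 0, 1]]):
x' = 9 + -4 = 5
y' = 8 + -8 = 0
Result: (5, 0)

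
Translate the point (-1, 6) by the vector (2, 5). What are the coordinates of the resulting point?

Translation by (2, 5) (homogeneous matrix [[1, 0, 2], [0, 1, 5], [0, 0, 1]]):
x' = -1 + 2 = 1
y' = 6 + 5 = 11
Result: (1, 11)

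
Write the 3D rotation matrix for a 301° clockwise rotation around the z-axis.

Rotation matrix for clockwise 301° around z-axis:
A clockwise rotation by 301° is a counterclockwise rotation by -301°.
cos(-301°) = 0.5150, sin(-301°) = 0.8572
Result: [[0.5150, -0.8572, 0], [0.8572, 0.5150, 0], [0, 0, 1]]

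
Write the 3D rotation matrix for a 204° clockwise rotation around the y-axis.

Rotation matrix for clockwise 204° around y-axis:
A clockwise rotation by 204° is a counterclockwise rotation by -204°.
cos(-204°) = -0.9135, sin(-204°) = 0.4067
Result: [[-0.9135, 0, 0.4067], [0, 1, 0], [-0.4067, 0, -0.9135]]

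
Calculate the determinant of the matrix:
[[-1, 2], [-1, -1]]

For a 2×2 matrix [[a, b], [c, d]], det = ad - bc
det = (-1)(-1) - (2)(-1) = 1 - -2 = 3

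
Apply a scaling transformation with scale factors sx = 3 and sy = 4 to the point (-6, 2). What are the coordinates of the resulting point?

Scaling matrix:
[[3, 0], [0, 4]]
Result: (-6 × 3, 2 × 4) = (-18, 8)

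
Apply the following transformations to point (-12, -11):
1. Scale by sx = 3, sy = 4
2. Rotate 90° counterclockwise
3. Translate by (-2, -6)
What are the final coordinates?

Step 1: Scale → (-36, -44)
Step 2: Rotate 90° → (44, -36)
Step 3: Translate → (42, -42)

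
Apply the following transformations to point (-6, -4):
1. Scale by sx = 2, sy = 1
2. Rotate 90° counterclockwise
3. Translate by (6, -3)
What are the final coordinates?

Step 1: Scale → (-12, -4)
Step 2: Rotate 90° → (4, -12)
Step 3: Translate → (10, -15)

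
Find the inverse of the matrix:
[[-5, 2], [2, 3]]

For [[a,b],[c,d]], inverse = (1/det)·[[d,-b],[-c,a]]
det = (-5)(3) - (2)(2) = -15 - 4 = -19
Inverse = (1/-19)·[[3, -2], [-2, -5]]
= [[-3/19, 2/19], [2/19, 5/19]]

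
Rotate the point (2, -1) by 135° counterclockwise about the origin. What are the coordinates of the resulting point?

Rotation matrix for 135°: [[cos 135°, -sin 135°], [sin 135°, cos 135°]] ≈ [[-0.707107, -0.707107], [0.707107, -0.707107]]
[[-0.707107, -0.707107], [0.707107, -0.707107]] × [2, -1]ᵀ ≈ [-0.7071, 2.1213]ᵀ
Result: (-0.7071, 2.1213)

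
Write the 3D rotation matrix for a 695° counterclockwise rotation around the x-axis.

Rotation matrix for counterclockwise 695° around x-axis:
cos(695°) = 0.9063, sin(695°) = -0.4226
Result: [[1, 0, 0], [0, 0.9063, 0.4226], [0, -0.4226, 0.9063]]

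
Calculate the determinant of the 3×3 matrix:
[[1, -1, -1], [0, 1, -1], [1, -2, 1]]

Expansion along first row:
det = 1·det([[1,-1],[-2,1]]) - -1·det([[0,-1],[1,1]]) + -1·det([[0,1],[1,-2]])
    = 1·(1·1 - -1·-2) - -1·(0·1 - -1·1) + -1·(0·-2 - 1·1)
    = 1·-1 - -1·1 + -1·-1
    = -1 + 1 + 1 = 1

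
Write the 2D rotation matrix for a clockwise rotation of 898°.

Rotation matrix formula: [[cos θ, -sin θ], [sin θ, cos θ]]
A clockwise rotation by 898° is equivalent to a counterclockwise rotation by -898°.
For θ = -898°:
cos(-898°) = -0.9994
sin(-898°) = -0.0349
Result: [[-0.9994, 0.0349], [-0.0349, -0.9994]]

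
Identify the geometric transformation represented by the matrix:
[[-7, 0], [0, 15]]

This matrix represents: non-uniform scaling by sx = -7, sy = 15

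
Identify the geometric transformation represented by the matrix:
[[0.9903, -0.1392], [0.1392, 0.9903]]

This matrix represents: rotation by 8° counterclockwise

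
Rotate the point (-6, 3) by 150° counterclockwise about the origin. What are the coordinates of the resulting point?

Rotation matrix for 150°: [[cos 150°, -sin 150°], [sin 150°, cos 150°]] ≈ [[-0.866025, -0.500000], [0.500000, -0.866025]]
[[-0.866025, -0.500000], [0.500000, -0.866025]] × [-6, 3]ᵀ ≈ [3.6962, -5.5981]ᵀ
Result: (3.6962, -5.5981)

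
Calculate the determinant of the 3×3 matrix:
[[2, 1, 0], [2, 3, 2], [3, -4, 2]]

Expansion along first row:
det = 2·det([[3,2],[-4,2]]) - 1·det([[2,2],[3,2]]) + 0·det([[2,3],[3,-4]])
    = 2·(3·2 - 2·-4) - 1·(2·2 - 2·3) + 0·(2·-4 - 3·3)
    = 2·14 - 1·-2 + 0·-17
    = 28 + 2 + 0 = 30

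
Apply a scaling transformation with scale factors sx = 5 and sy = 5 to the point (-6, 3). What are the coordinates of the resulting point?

Scaling matrix:
[[5, 0], [0, 5]]
Result: (-6 × 5, 3 × 5) = (-30, 15)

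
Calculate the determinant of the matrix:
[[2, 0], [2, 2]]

For a 2×2 matrix [[a, b], [c, d]], det = ad - bc
det = (2)(2) - (0)(2) = 4 - 0 = 4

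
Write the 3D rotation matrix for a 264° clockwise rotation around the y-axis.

Rotation matrix for clockwise 264° around y-axis:
A clockwise rotation by 264° is a counterclockwise rotation by -264°.
cos(-264°) = -0.1045, sin(-264°) = 0.9945
Result: [[-0.1045, 0, 0.9945], [0, 1, 0], [-0.9945, 0, -0.1045]]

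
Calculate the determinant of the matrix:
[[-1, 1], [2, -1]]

For a 2×2 matrix [[a, b], [c, d]], det = ad - bc
det = (-1)(-1) - (1)(2) = 1 - 2 = -1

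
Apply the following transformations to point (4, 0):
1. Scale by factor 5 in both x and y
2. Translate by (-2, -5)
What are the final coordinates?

Step 1: Scale (4, 0) by 5 → (20, 0)
Step 2: Translate by (-2, -5) → (18, -5)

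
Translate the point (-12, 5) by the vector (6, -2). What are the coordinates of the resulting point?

Translation by (6, -2) (homogeneous matrix [[1, 0, 6], [0, 1, -2], [0, 0, 1]]):
x' = -12 + 6 = -6
y' = 5 + -2 = 3
Result: (-6, 3)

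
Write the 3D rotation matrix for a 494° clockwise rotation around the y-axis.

Rotation matrix for clockwise 494° around y-axis:
A clockwise rotation by 494° is a counterclockwise rotation by -494°.
cos(-494°) = -0.6947, sin(-494°) = -0.7193
Result: [[-0.6947, 0, -0.7193], [0, 1, 0], [0.7193, 0, -0.6947]]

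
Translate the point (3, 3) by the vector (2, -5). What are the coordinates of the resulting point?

Translation by (2, -5) (homogeneous matrix [[1, 0, 2], [0, 1, -5], [0, 0, 1]]):
x' = 3 + 2 = 5
y' = 3 + -5 = -2
Result: (5, -2)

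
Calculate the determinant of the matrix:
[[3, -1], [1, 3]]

For a 2×2 matrix [[a, b], [c, d]], det = ad - bc
det = (3)(3) - (-1)(1) = 9 - -1 = 10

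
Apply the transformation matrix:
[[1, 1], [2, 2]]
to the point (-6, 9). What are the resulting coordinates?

Matrix multiplication:
[[1, 1], [2, 2]] × [-6, 9]ᵀ
= [(1)(-6) + (1)(9), (2)(-6) + (2)(9)]ᵀ
= [3, 6]ᵀ
Result: (3, 6)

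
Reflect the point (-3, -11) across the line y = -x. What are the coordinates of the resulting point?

Reflection across line y = -x: (-3, -11) → (11, 3)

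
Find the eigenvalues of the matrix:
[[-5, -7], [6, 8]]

Characteristic equation: det(A - λI) = 0
λ² - (trace)λ + (det) = 0
trace = -5 + 8 = 3, det = (-5)(8) - (-7)(6) = 2
λ² - (3)λ + (2) = 0
λ = (3 ± √((3)² - 4·(2))) / 2 = (3 ± √1) / 2
Solving: λ = 1, 2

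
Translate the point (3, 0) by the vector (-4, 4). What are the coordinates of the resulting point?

Translation by (-4, 4) (homogeneous matrix [[1, 0, -4], [0, 1, 4], [0, 0, 1]]):
x' = 3 + -4 = -1
y' = 0 + 4 = 4
Result: (-1, 4)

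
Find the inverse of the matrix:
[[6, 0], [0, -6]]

For [[a,b],[c,d]], inverse = (1/det)·[[d,-b],[-c,a]]
det = (6)(-6) - (0)(0) = -36 - 0 = -36
Inverse = (1/-36)·[[-6, 0], [0, 6]]
= [[1/6, 0], [0, -1/6]]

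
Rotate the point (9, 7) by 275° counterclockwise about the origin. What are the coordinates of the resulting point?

Rotation matrix for 275°: [[cos 275°, -sin 275°], [sin 275°, cos 275°]] ≈ [[0.087156, 0.996195], [-0.996195, 0.087156]]
[[0.087156, 0.996195], [-0.996195, 0.087156]] × [9, 7]ᵀ ≈ [7.7578, -8.3557]ᵀ
Result: (7.7578, -8.3557)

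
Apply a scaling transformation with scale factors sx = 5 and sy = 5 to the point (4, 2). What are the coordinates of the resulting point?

Scaling matrix:
[[5, 0], [0, 5]]
Result: (4 × 5, 2 × 5) = (20, 10)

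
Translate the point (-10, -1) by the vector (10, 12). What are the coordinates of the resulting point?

Translation by (10, 12) (homogeneous matrix [[1, 0, 10], [0, 1, 12], [0, 0, 1]]):
x' = -10 + 10 = 0
y' = -1 + 12 = 11
Result: (0, 11)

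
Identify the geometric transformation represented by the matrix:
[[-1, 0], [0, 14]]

This matrix represents: non-uniform scaling by sx = -1, sy = 14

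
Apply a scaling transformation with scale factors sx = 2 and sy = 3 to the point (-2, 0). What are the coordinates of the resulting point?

Scaling matrix:
[[2, 0], [0, 3]]
Result: (-2 × 2, 0 × 3) = (-4, 0)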